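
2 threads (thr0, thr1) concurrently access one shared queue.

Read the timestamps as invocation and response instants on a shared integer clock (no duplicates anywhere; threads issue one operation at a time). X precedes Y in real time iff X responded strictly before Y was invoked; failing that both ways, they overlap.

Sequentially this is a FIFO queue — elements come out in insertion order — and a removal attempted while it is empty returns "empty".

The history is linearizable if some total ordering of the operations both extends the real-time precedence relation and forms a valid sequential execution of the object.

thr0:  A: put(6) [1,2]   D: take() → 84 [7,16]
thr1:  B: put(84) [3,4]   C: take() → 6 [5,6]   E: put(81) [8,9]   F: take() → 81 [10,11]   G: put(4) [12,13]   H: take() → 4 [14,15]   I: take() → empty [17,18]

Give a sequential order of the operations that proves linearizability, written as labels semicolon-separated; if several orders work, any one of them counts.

A; B; C; D; E; F; G; H; I

after step 1 (A put(6)): queue <6>
after step 2 (B put(84)): queue <6,84>
after step 3 (C take() → 6): queue <84>
after step 4 (D take() → 84): queue <>
after step 5 (E put(81)): queue <81>
after step 6 (F take() → 81): queue <>
after step 7 (G put(4)): queue <4>
after step 8 (H take() → 4): queue <>
after step 9 (I take() → empty): queue <>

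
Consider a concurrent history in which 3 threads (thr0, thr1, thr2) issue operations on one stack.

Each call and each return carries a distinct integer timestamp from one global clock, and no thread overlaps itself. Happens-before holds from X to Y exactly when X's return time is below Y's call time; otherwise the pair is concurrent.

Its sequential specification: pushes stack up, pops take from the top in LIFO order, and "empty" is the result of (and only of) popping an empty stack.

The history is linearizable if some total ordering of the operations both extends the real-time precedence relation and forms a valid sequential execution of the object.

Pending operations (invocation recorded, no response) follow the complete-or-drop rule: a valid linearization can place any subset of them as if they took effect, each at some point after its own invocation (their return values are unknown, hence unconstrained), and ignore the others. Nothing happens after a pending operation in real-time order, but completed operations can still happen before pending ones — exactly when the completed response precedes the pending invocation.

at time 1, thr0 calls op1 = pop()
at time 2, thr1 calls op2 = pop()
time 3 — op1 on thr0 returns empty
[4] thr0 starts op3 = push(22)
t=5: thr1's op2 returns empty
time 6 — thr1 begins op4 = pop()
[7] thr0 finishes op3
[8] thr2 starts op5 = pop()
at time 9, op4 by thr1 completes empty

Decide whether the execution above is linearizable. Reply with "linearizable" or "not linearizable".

linearizable

witness order: op1, op2, op3, op5, op4
after step 1 (op1 pop() → empty): stack <>
after step 2 (op2 pop() → empty): stack <>
after step 3 (op3 push(22)): stack <22>
after step 4 (op5 pop() (pending, included)): stack <>
after step 5 (op4 pop() → empty): stack <>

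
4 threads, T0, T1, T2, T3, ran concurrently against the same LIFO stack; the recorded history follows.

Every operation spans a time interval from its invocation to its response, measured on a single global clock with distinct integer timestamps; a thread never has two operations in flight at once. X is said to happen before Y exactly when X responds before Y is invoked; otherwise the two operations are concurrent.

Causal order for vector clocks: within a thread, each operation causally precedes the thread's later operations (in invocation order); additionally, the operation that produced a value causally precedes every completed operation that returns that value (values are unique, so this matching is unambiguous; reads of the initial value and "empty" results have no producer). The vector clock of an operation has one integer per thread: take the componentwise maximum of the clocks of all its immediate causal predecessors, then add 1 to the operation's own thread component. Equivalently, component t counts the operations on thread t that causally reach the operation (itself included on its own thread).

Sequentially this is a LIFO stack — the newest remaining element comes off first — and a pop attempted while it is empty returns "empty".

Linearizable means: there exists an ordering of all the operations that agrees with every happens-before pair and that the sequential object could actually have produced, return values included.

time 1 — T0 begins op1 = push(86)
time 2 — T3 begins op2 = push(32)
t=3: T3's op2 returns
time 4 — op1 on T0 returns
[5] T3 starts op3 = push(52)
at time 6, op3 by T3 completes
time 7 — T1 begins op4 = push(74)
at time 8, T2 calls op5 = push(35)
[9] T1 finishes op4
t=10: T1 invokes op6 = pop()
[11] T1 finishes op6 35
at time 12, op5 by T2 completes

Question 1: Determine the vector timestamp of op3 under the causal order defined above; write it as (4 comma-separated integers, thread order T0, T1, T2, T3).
Answer: (0, 0, 0, 2)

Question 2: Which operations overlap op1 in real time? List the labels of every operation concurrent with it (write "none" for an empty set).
Answer: op2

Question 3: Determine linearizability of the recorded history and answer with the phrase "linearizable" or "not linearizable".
witness order: op1, op2, op3, op4, op5, op6
step 1: op1 push(86) — stack <86>
step 2: op2 push(32) — stack <86,32>
step 3: op3 push(52) — stack <86,32,52>
step 4: op4 push(74) — stack <86,32,52,74>
step 5: op5 push(35) — stack <86,32,52,74,35>
step 6: op6 pop() → 35 — stack <86,32,52,74>

linearizable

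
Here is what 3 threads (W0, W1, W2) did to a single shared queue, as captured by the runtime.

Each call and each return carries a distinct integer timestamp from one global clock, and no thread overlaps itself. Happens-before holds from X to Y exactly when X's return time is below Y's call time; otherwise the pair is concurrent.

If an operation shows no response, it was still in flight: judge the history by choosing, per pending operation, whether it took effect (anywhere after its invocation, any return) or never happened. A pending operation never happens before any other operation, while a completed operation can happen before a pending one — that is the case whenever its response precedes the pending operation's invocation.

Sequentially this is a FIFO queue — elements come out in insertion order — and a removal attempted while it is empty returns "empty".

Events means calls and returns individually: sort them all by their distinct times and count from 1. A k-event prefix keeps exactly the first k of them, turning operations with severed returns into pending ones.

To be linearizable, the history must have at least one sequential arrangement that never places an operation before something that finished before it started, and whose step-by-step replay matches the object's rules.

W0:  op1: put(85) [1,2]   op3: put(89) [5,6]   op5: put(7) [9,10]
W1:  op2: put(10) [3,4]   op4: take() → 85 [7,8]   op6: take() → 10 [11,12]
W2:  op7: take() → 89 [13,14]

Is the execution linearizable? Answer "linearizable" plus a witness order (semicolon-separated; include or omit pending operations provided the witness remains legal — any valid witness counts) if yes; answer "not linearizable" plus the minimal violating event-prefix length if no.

linearizable — witness: op1; op2; op3; op4; op5; op6; op7

after step 1 (op1 put(85)): queue <85>
after step 2 (op2 put(10)): queue <85,10>
after step 3 (op3 put(89)): queue <85,10,89>
after step 4 (op4 take() → 85): queue <10,89>
after step 5 (op5 put(7)): queue <10,89,7>
after step 6 (op6 take() → 10): queue <89,7>
after step 7 (op7 take() → 89): queue <7>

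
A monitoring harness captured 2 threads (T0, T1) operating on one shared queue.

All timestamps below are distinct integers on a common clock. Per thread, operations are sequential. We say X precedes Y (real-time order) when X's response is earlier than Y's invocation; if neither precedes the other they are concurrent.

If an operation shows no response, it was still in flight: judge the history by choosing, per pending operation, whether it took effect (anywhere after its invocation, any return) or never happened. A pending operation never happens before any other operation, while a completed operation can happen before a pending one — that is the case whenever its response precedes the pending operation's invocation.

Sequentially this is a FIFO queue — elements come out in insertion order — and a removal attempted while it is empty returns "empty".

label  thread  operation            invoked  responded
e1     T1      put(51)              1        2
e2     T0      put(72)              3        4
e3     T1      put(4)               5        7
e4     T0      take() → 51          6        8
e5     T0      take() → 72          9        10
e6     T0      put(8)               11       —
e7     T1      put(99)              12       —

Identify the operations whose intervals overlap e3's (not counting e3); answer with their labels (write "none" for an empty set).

overlap test against e3 [5,7]: concurrent iff the interval meets 5..7
e1 [1,2]: before
e2 [3,4]: before
e4 [6,8]: concurrent
e5 [9,10]: after
e6 [11,…): after
e7 [12,…): after

e4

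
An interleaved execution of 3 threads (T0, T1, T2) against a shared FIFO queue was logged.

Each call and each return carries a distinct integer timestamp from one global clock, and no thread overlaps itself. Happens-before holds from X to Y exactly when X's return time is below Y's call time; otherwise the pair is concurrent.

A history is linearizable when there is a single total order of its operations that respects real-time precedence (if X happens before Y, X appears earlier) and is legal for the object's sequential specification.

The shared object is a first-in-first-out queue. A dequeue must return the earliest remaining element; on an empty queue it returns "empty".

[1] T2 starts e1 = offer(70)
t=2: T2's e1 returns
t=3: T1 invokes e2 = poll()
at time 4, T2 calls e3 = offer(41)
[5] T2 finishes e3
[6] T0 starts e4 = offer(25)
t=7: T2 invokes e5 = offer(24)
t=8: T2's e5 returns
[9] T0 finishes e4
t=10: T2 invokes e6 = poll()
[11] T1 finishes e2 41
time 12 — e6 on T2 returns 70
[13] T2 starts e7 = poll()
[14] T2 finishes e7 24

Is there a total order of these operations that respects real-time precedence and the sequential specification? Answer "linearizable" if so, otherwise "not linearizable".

witness order: e1, e3, e5, e4, e6, e2, e7
1. e1 offer(70), leaving queue <70>
2. e3 offer(41), leaving queue <70,41>
3. e5 offer(24), leaving queue <70,41,24>
4. e4 offer(25), leaving queue <70,41,24,25>
5. e6 poll() → 70, leaving queue <41,24,25>
6. e2 poll() → 41, leaving queue <24,25>
7. e7 poll() → 24, leaving queue <25>

linearizable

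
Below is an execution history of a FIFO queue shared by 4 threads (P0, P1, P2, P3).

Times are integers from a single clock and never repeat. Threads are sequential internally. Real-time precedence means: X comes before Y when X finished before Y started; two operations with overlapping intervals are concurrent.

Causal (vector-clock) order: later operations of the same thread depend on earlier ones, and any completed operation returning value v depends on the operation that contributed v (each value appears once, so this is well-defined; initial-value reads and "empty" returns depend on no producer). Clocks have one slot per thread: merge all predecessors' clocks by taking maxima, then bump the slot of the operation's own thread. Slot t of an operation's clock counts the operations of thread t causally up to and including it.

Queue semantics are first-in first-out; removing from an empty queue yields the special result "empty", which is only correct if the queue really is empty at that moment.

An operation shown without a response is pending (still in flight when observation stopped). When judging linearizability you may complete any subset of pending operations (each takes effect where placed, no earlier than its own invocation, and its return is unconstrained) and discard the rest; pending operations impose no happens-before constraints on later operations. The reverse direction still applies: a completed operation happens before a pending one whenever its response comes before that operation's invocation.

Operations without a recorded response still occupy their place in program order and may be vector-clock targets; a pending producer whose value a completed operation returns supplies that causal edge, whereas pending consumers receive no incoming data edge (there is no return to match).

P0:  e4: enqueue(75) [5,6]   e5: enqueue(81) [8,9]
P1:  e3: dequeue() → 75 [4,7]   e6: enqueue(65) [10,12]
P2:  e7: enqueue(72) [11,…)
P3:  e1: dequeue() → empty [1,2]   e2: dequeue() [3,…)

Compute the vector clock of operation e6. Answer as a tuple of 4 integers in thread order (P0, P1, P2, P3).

(1, 2, 0, 0)

no predecessors for e1 (invoked 1): P3 increments from zero → (0, 0, 0, 1)
no predecessors for e7 (invoked 11): P2 increments from zero → (0, 0, 1, 0)
no predecessors for e4 (invoked 5): P0 increments from zero → (1, 0, 0, 0)
VC(e2, invoked at 3): max of VC(e1)=(0, 0, 0, 1), then +1 on thread P3 → (0, 0, 0, 2)
VC(e3, invoked at 4): max of VC(e4)=(1, 0, 0, 0), then +1 on thread P1 → (1, 1, 0, 0)
VC(e5, invoked at 8): max of VC(e4)=(1, 0, 0, 0), then +1 on thread P0 → (2, 0, 0, 0)
VC(e6, invoked at 10): max of VC(e3)=(1, 1, 0, 0), then +1 on thread P1 → (1, 2, 0, 0)
target: VC(e6) = (1, 2, 0, 0)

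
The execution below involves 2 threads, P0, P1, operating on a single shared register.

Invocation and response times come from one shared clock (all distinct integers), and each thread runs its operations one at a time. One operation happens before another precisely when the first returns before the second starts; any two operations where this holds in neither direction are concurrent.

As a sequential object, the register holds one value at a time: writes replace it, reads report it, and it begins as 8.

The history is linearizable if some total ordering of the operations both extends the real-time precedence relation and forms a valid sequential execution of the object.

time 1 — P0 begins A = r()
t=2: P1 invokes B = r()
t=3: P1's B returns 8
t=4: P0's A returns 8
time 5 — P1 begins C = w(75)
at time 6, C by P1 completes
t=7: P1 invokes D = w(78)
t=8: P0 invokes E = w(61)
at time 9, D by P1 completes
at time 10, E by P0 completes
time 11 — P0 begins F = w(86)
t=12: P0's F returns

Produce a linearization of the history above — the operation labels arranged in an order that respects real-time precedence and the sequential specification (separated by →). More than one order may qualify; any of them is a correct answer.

after step 1 (A r() → 8): value 8
after step 2 (B r() → 8): value 8
after step 3 (C w(75)): value 75
after step 4 (D w(78)): value 78
after step 5 (E w(61)): value 61
after step 6 (F w(86)): value 86

A → B → C → D → E → F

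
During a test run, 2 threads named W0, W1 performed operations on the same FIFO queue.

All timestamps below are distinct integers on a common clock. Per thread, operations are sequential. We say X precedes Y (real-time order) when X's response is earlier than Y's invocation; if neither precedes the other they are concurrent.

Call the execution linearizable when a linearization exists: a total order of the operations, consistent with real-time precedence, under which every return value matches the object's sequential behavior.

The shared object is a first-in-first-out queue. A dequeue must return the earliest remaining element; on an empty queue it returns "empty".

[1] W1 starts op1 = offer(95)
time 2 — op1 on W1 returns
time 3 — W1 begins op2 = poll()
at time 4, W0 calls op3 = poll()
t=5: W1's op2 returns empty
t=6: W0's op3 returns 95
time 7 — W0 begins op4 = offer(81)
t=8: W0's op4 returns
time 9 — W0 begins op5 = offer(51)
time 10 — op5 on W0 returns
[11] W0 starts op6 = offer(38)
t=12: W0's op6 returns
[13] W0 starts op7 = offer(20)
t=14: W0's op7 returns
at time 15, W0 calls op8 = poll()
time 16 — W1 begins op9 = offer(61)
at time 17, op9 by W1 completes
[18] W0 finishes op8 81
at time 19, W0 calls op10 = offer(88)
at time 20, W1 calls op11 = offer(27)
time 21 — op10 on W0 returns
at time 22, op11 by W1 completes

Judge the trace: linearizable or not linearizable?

one valid linearization: op1, op3, op2, op4, op5, op6, op7, op8, op9, op10, op11
after step 1 (op1 offer(95)): queue <95>
after step 2 (op3 poll() → 95): queue <>
after step 3 (op2 poll() → empty): queue <>
after step 4 (op4 offer(81)): queue <81>
after step 5 (op5 offer(51)): queue <81,51>
after step 6 (op6 offer(38)): queue <81,51,38>
after step 7 (op7 offer(20)): queue <81,51,38,20>
after step 8 (op8 poll() → 81): queue <51,38,20>
after step 9 (op9 offer(61)): queue <51,38,20,61>
after step 10 (op10 offer(88)): queue <51,38,20,61,88>
after step 11 (op11 offer(27)): queue <51,38,20,61,88,27>

linearizable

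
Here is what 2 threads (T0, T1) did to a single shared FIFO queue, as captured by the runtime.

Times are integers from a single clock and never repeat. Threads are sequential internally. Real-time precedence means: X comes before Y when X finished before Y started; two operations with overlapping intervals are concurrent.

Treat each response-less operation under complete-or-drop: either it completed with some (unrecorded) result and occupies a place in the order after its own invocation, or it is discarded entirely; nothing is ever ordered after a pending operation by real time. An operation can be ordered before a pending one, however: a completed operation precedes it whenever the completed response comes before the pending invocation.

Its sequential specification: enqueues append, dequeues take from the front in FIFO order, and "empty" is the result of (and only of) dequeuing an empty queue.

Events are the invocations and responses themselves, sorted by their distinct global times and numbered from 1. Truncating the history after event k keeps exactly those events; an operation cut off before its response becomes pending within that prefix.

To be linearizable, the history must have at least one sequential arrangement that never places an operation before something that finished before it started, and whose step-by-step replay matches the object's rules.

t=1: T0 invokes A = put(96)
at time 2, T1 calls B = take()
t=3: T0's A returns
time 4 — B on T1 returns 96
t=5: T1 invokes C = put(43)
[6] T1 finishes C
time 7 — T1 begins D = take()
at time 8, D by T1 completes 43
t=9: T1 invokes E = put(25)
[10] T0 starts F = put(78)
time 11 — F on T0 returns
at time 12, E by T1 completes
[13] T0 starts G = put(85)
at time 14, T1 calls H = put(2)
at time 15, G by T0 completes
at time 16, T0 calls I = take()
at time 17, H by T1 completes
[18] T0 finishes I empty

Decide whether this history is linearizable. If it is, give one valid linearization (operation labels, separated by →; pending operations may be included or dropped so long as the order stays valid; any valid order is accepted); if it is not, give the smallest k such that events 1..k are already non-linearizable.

not linearizable — minimal violating prefix: 18 events

through event 17 a valid linearization exists; event 18 (I responding at time 18) ends that
every one of the 12 real-time-consistent orders over 9 completed FIFO queue ops fails the sequential spec
take A, B, C, D, E, F, G, H, I: step 9 already fails, because I take() → empty cannot occur there
take A, B, C, D, E, F, G, I, H: step 8 already fails, because I take() → empty cannot occur there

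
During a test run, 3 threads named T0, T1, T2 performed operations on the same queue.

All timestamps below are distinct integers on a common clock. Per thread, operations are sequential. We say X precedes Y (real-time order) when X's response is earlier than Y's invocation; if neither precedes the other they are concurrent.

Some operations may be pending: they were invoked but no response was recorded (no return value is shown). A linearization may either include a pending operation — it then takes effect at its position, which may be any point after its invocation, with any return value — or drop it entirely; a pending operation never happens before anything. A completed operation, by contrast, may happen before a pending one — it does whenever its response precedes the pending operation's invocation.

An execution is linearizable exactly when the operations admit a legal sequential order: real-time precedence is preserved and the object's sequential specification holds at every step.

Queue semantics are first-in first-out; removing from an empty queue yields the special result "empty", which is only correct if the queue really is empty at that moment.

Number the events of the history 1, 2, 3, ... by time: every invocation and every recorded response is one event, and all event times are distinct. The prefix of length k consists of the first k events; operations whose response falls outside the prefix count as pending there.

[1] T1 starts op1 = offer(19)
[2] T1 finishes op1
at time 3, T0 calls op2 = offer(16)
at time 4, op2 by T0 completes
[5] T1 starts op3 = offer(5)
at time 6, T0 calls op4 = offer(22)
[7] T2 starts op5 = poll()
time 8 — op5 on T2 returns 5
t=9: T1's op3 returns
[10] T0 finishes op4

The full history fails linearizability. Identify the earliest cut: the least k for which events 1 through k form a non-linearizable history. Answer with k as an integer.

8

events 1..7 are linearizable, e.g. via op1, op2:
1. op1 offer(19), leaving queue <19>
2. op2 offer(16), leaving queue <19,16>
include event 8 — op5 responding at 8 — and every candidate order breaks
no escape via the 2 pending operations (op3, op4): every completion choice fails
sample order op1, op2, op5 (pending dropped) stalls at step 3 — op5 poll() → 5 has no legal effect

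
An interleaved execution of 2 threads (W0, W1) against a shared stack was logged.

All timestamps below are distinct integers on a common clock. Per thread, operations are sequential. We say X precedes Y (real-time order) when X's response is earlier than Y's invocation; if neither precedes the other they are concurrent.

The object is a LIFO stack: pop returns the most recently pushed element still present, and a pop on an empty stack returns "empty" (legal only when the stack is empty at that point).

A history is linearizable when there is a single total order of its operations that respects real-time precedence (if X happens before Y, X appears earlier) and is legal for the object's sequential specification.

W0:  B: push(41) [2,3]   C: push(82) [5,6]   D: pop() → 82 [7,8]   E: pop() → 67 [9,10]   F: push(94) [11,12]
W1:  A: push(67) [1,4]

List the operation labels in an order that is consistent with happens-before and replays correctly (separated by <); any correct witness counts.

B < A < C < D < E < F

after step 1 (B push(41)): stack <41>
after step 2 (A push(67)): stack <41,67>
after step 3 (C push(82)): stack <41,67,82>
after step 4 (D pop() → 82): stack <41,67>
after step 5 (E pop() → 67): stack <41>
after step 6 (F push(94)): stack <41,94>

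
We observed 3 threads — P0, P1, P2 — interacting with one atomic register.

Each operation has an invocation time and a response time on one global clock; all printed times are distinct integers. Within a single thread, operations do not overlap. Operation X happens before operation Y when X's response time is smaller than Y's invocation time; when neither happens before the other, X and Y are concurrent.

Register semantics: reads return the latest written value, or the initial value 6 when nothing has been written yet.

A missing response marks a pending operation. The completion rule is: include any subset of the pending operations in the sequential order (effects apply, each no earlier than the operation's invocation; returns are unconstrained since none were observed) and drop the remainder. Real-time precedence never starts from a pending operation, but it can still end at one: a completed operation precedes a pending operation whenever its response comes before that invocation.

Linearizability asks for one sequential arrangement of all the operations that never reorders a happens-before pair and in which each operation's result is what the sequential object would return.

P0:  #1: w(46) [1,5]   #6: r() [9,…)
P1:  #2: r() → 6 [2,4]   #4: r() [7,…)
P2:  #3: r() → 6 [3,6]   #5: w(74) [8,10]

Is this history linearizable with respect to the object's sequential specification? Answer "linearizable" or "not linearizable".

a witness: #2, #3, #1, #4, #5
1. #2 r() → 6, leaving value 6
2. #3 r() → 6, leaving value 6
3. #1 w(46), leaving value 46
4. #4 r() (pending, included), leaving value 46
5. #5 w(74), leaving value 74

linearizable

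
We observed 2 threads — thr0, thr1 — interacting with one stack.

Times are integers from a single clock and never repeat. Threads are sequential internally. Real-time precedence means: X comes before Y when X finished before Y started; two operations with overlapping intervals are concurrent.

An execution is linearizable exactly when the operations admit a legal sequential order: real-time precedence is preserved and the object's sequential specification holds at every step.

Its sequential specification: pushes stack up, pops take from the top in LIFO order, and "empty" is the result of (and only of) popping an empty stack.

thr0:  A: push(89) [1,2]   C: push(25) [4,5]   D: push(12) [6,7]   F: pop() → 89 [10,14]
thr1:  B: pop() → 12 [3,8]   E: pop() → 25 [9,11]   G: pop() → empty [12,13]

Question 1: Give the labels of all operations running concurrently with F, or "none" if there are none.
overlap test against F [10,14]: concurrent iff the interval meets 10..14
A [1,2]: before
B [3,8]: before
C [4,5]: before
D [6,7]: before
E [9,11]: concurrent
G [12,13]: concurrent

E, G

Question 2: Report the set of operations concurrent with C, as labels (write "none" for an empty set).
concurrent with C ([4,5]): every op whose interval crosses 4..5
A [1,2]: before
B [3,8]: concurrent
D [6,7]: after
E [9,11]: after
F [10,14]: after
G [12,13]: after

B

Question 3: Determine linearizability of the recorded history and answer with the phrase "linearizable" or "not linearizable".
a witness: A, C, D, B, E, F, G
step 1: A push(89) — stack <89>
step 2: C push(25) — stack <89,25>
step 3: D push(12) — stack <89,25,12>
step 4: B pop() → 12 — stack <89,25>
step 5: E pop() → 25 — stack <89>
step 6: F pop() → 89 — stack <>
step 7: G pop() → empty — stack <>

linearizable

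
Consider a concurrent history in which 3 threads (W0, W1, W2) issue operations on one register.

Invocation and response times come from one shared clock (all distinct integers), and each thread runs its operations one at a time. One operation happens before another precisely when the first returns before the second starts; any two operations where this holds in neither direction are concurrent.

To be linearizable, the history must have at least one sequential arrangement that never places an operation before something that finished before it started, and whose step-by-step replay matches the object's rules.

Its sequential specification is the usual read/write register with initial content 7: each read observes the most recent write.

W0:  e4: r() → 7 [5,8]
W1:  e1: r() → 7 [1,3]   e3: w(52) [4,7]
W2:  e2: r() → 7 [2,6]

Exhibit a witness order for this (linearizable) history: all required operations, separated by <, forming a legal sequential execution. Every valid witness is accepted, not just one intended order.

step 1: e1 r() → 7 — value 7
step 2: e2 r() → 7 — value 7
step 3: e4 r() → 7 — value 7
step 4: e3 w(52) — value 52

e1 < e2 < e4 < e3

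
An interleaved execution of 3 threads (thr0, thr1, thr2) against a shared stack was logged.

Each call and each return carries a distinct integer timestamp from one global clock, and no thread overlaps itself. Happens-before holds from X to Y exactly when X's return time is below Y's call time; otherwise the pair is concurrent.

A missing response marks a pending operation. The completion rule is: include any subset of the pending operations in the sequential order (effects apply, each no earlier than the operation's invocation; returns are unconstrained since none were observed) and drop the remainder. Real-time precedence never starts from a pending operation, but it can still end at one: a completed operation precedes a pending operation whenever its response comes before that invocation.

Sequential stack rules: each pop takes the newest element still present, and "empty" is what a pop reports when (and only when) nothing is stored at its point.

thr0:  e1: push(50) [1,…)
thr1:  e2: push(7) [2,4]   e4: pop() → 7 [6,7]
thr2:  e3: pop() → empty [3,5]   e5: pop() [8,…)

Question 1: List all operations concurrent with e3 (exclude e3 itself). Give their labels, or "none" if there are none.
Answer: e1, e2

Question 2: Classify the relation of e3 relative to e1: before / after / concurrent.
Answer: concurrent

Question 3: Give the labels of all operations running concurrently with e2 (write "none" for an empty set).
Answer: e1, e3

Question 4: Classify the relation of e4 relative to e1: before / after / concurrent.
Answer: concurrent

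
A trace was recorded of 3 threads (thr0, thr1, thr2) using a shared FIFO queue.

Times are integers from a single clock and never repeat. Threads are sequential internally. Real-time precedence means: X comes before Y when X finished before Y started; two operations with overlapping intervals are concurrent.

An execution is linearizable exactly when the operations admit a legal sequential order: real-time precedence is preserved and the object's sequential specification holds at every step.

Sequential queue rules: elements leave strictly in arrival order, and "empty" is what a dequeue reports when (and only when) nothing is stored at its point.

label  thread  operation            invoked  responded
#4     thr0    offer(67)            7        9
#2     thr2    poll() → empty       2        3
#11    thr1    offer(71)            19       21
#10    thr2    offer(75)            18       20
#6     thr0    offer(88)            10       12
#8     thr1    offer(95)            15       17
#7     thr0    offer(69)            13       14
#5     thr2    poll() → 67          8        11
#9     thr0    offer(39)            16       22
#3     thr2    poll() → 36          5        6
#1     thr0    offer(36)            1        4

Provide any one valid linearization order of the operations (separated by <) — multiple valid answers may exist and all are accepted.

#2 < #1 < #3 < #4 < #5 < #6 < #7 < #8 < #9 < #10 < #11

after step 1 (#2 poll() → empty): queue <>
after step 2 (#1 offer(36)): queue <36>
after step 3 (#3 poll() → 36): queue <>
after step 4 (#4 offer(67)): queue <67>
after step 5 (#5 poll() → 67): queue <>
after step 6 (#6 offer(88)): queue <88>
after step 7 (#7 offer(69)): queue <88,69>
after step 8 (#8 offer(95)): queue <88,69,95>
after step 9 (#9 offer(39)): queue <88,69,95,39>
after step 10 (#10 offer(75)): queue <88,69,95,39,75>
after step 11 (#11 offer(71)): queue <88,69,95,39,75,71>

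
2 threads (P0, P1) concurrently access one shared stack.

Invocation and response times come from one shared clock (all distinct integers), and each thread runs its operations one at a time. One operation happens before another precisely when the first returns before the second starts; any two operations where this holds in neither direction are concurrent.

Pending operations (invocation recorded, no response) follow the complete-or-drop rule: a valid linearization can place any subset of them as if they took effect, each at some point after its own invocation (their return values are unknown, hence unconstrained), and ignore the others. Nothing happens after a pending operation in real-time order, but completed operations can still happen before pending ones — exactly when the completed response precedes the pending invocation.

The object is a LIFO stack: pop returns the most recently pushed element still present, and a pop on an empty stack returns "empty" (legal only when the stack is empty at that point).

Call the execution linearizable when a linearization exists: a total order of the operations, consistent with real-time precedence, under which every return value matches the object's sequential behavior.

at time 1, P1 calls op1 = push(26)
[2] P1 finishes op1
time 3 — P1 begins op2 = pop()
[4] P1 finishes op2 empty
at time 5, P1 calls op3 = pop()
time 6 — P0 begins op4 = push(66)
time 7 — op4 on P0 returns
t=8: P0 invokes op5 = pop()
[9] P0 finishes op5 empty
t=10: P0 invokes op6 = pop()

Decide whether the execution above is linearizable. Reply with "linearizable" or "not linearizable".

through event 3 a valid linearization exists; event 4 (op2 responding at time 4) ends that
exhaustive check: the 2 completed stack ops admit one real-time order; illegal
take op1, op2: step 2 already fails, because op2 pop() → empty cannot occur there

not linearizable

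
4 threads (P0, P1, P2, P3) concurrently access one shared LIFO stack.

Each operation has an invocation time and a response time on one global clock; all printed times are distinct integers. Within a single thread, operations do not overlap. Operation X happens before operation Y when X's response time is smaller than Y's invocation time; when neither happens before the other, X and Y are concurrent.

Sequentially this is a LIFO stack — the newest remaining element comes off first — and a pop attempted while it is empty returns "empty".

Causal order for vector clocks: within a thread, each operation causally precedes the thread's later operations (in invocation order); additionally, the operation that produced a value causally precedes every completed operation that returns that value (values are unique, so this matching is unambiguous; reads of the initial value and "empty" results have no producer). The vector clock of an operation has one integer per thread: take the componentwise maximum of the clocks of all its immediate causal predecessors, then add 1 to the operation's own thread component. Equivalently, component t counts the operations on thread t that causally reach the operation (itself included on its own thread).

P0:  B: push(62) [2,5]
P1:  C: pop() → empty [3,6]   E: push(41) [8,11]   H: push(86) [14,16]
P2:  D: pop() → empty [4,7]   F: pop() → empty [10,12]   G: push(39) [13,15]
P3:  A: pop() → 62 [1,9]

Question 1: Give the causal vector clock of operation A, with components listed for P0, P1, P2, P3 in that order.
VC(D, invoked at 4): no causal predecessors; +1 on P2 → (0, 0, 1, 0)
VC(C, invoked at 3): no causal predecessors; +1 on P1 → (0, 1, 0, 0)
VC(B, invoked at 2): no causal predecessors; +1 on P0 → (1, 0, 0, 0)
F (invocation 10): componentwise max over VC(D)=(0, 0, 1, 0), +1 at P2, giving (0, 0, 2, 0)
E (invocation 8): componentwise max over VC(C)=(0, 1, 0, 0), +1 at P1, giving (0, 2, 0, 0)
A (invocation 1): componentwise max over VC(B)=(1, 0, 0, 0), +1 at P3, giving (1, 0, 0, 1)
G (invocation 13): componentwise max over VC(F)=(0, 0, 2, 0), +1 at P2, giving (0, 0, 3, 0)
H (invocation 14): componentwise max over VC(E)=(0, 2, 0, 0), +1 at P1, giving (0, 3, 0, 0)
target: VC(A) = (1, 0, 0, 1)

(1, 0, 0, 1)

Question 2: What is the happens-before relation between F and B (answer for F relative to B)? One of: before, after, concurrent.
F spans [10,12], B spans [2,5]
resp(B)=5 < inv(F)=10

after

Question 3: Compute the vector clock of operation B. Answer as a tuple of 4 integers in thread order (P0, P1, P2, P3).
no predecessors for D (invoked 4): P2 increments from zero → (0, 0, 1, 0)
no predecessors for C (invoked 3): P1 increments from zero → (0, 1, 0, 0)
no predecessors for B (invoked 2): P0 increments from zero → (1, 0, 0, 0)
VC(F, invoked at 10): max of VC(D)=(0, 0, 1, 0), then +1 on thread P2 → (0, 0, 2, 0)
VC(E, invoked at 8): max of VC(C)=(0, 1, 0, 0), then +1 on thread P1 → (0, 2, 0, 0)
VC(A, invoked at 1): max of VC(B)=(1, 0, 0, 0), then +1 on thread P3 → (1, 0, 0, 1)
VC(G, invoked at 13): max of VC(F)=(0, 0, 2, 0), then +1 on thread P2 → (0, 0, 3, 0)
VC(H, invoked at 14): max of VC(E)=(0, 2, 0, 0), then +1 on thread P1 → (0, 3, 0, 0)
target: VC(B) = (1, 0, 0, 0)

(1, 0, 0, 0)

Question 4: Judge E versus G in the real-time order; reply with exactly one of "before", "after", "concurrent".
E spans [8,11], G spans [13,15]
resp(E)=11 < inv(G)=13

before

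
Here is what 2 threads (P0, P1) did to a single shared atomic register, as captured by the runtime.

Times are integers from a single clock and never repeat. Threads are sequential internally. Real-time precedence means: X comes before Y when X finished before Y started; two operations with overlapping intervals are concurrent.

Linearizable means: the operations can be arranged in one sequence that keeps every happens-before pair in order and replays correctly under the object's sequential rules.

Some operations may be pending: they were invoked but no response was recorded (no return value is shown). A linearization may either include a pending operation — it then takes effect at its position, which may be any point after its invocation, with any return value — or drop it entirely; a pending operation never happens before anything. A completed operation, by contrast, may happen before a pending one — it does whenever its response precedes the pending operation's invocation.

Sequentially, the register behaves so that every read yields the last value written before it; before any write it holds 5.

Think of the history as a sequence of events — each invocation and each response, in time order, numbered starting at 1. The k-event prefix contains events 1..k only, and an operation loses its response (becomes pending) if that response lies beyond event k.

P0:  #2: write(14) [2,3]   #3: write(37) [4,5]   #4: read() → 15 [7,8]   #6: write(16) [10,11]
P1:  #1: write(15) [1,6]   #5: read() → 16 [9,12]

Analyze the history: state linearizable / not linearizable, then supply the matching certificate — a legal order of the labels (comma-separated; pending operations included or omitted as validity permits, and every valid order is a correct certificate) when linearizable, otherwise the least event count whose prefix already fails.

step 1: #2 write(14) — value 14
step 2: #3 write(37) — value 37
step 3: #1 write(15) — value 15
step 4: #4 read() → 15 — value 15
step 5: #6 write(16) — value 16
step 6: #5 read() → 16 — value 16

linearizable — witness: #2, #3, #1, #4, #6, #5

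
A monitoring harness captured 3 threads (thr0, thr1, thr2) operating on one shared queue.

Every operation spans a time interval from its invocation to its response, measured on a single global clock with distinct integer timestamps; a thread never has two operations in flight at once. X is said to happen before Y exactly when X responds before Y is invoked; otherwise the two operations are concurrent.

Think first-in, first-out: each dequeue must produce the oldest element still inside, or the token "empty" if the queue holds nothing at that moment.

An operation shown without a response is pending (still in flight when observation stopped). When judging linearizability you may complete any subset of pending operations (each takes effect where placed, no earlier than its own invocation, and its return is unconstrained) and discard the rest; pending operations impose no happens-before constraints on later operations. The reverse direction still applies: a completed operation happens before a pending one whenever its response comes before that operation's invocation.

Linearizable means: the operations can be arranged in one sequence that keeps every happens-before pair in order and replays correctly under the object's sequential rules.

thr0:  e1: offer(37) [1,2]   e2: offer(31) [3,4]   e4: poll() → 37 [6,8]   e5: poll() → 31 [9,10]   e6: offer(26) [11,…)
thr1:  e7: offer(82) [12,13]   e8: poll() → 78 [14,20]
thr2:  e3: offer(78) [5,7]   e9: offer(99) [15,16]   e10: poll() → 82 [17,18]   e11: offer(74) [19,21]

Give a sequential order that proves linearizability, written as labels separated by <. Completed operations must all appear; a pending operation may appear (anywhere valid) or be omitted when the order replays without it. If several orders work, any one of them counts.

step 1: e1 offer(37) — queue <37>
step 2: e2 offer(31) — queue <37,31>
step 3: e3 offer(78) — queue <37,31,78>
step 4: e4 poll() → 37 — queue <31,78>
step 5: e5 poll() → 31 — queue <78>
step 6: e7 offer(82) — queue <78,82>
step 7: e6 offer(26) (pending, included) — queue <78,82,26>
step 8: e8 poll() → 78 — queue <82,26>
step 9: e9 offer(99) — queue <82,26,99>
step 10: e10 poll() → 82 — queue <26,99>
step 11: e11 offer(74) — queue <26,99,74>

e1 < e2 < e3 < e4 < e5 < e7 < e6 < e8 < e9 < e10 < e11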